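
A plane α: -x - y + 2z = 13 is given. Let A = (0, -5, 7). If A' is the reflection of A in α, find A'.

λ = (n·A − d)/|n|² = (19 − 13)/6 = 1.
Reflection = A − 2λn = (0, -5, 7) − 2·(-1, -1, 2) = (2, -3, 3).

(2, -3, 3)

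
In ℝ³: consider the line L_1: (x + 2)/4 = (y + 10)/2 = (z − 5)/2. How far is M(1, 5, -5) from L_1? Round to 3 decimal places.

17.715

L_1 has direction (4, 2, 2) through (-2, -10, 5).
Taking (-2, -10, 5) on L_1 with direction v = (4, 2, 2): w = M − (-2, -10, 5) = (3, 15, -10), and w × v = (50, -46, -54).
Distance = |w × v| / |v| = √7532 / √24 ≈ 17.715.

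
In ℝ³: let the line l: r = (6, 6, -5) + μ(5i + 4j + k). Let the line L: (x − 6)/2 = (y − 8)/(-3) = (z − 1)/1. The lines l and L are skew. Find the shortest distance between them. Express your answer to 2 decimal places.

L has direction (2, -3, 1) through (6, 8, 1).
Common perpendicular direction n = (5, 4, 1) × (2, -3, 1) = (7, -3, -23).
With w = (6, 8, 1) − (6, 6, -5) = (0, 2, 6), w · n = -144.
Distance = |w · n| / |n| = |-144| / √587 ≈ 5.94.

5.94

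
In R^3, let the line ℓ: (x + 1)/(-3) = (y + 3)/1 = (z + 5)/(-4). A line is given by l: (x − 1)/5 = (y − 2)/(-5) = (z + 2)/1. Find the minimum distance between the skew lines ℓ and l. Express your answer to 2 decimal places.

ℓ has direction (-3, 1, -4) through (-1, -3, -5).
l has direction (5, -5, 1) through (1, 2, -2).
Common perpendicular direction n = (-3, 1, -4) × (5, -5, 1) = (-19, -17, 10).
With w = (1, 2, -2) − (-1, -3, -5) = (2, 5, 3), w · n = -93.
Distance = |w · n| / |n| = |-93| / √750 ≈ 3.40.

3.40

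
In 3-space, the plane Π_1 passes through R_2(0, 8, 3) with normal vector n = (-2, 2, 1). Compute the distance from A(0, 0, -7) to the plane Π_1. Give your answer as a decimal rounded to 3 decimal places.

8.667

Π_1: n·r = n·R_2 gives -2x + 2y + z = 19.
n·A − d = (-2)·(0) + (2)·(0) + (1)·(-7) − 19 = -26; |n| = √9.
Distance = |-26| / √9 = 26/√9 ≈ 8.667.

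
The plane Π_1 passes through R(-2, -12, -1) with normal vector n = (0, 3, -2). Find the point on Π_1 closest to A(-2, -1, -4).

Π_1: n·r = n·R gives 3y - 2z = -34.
Foot = A − λn with λ = (n·A − d)/|n|² = (5 − (-34))/13 = 3.
Foot = (-2, -1, -4) − 3·(0, 3, -2) = (-2, -10, 2).

(-2, -10, 2)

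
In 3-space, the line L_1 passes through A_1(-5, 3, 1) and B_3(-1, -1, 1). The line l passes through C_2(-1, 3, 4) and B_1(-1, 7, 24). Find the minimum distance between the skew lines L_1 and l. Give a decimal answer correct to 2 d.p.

2.38

A direction vector for L_1 is B_3 − A_1 = (4, -4, 0).
A direction vector for l is B_1 − C_2 = (0, 4, 20).
Common perpendicular direction n = (4, -4, 0) × (0, 4, 20) = (-80, -80, 16).
With w = (-1, 3, 4) − (-5, 3, 1) = (4, 0, 3), w · n = -272.
Distance = |w · n| / |n| = |-272| / √13056 ≈ 2.38.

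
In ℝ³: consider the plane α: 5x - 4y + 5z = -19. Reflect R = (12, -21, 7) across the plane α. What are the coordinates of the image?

(-18, 3, -23)

λ = (n·R − d)/|n|² = (179 − (-19))/66 = 3.
Reflection = R − 2λn = (12, -21, 7) − 6·(5, -4, 5) = (-18, 3, -23).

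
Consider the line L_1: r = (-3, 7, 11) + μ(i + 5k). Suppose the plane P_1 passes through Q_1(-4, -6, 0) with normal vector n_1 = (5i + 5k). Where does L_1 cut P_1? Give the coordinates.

(-5, 7, 1)

P_1: n_1·r = n_1·Q_1 gives 5x + 5z = -20.
Substitute r = (-3, 7, 11) + t(1, 0, 5) into the plane: 40 + 30t = -20, so t = -2.
Intersection: (-3, 7, 11) + (-2)·(1, 0, 5) = (-5, 7, 1).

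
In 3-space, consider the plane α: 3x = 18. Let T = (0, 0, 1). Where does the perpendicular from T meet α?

Foot = T − λn with λ = (n·T − d)/|n|² = (0 − 18)/9 = -2.
Foot = (0, 0, 1) − (-2)·(3, 0, 0) = (6, 0, 1).

(6, 0, 1)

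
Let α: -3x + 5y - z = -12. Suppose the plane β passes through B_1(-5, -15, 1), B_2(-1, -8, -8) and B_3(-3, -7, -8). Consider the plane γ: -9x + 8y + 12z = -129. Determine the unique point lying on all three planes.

(-3, -6, -9)

B_1B_2 = (4, 7, -9), B_1B_3 = (2, 8, -9); a normal to β is B_1B_2 × B_1B_3 = (9, 18, 18).
Using B_1: β has equation 9x + 18y + 18z = -297.
Solving the 3×3 linear system -3x + 5y - z = -12, 9x + 18y + 18z = -297, -9x + 8y + 12z = -129 (e.g. by elimination or Cramer's rule, determinant = -1800) gives (-3, -6, -9).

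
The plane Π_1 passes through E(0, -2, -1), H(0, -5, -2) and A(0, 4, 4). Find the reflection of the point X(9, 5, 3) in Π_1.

EH = (0, -3, -1), EA = (0, 6, 5); a normal to Π_1 is EH × EA = (-9, 0, 0).
Using E: Π_1 has equation -9x = 0.
λ = (n·X − d)/|n|² = (-81 − 0)/81 = -1.
Reflection = X − 2λn = (9, 5, 3) − (-2)·(-9, 0, 0) = (-9, 5, 3).

(-9, 5, 3)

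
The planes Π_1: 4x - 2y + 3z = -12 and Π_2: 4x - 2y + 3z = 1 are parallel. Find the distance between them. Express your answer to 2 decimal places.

2.41

Same normal n = (4, -2, 3) with |n| = √29; distance = |-12 − 1| / |n| = 13/√29 ≈ 2.41.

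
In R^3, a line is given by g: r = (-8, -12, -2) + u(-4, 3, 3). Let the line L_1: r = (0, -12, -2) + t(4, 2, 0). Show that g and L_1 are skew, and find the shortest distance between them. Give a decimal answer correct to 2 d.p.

Common perpendicular direction n = (-4, 3, 3) × (4, 2, 0) = (-6, 12, -20).
With w = (0, -12, -2) − (-8, -12, -2) = (8, 0, 0), w · n = -48.
Since n ≠ 0 the lines are not parallel, and w · n = -48 ≠ 0 so they do not intersect; hence they are skew.
Distance = |w · n| / |n| = |-48| / √580 ≈ 1.99.

1.99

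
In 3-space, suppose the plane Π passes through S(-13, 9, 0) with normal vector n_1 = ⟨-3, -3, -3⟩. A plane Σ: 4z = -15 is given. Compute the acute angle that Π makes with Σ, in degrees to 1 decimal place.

54.7

Π: n_1·r = n_1·S gives -3x - 3y - 3z = 12.
cos θ = |n₁·n₂| / (|n₁||n₂|) = |-12| / (√27 · √16).
θ = arccos(0.57735) ≈ 54.7°.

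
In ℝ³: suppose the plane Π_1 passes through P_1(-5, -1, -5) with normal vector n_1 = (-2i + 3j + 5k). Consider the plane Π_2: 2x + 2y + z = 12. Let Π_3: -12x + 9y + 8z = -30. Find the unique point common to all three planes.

(3, 6, -6)

Π_1: n_1·r = n_1·P_1 gives -2x + 3y + 5z = -18.
Solving the 3×3 linear system -2x + 3y + 5z = -18, 2x + 2y + z = 12, -12x + 9y + 8z = -30 (e.g. by elimination or Cramer's rule, determinant = 112) gives (3, 6, -6).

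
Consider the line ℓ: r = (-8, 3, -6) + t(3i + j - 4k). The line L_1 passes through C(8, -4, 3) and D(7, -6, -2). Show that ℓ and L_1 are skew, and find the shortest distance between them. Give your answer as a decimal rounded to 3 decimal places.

16.385

A direction vector for L_1 is D − C = (-1, -2, -5).
Common perpendicular direction n = (3, 1, -4) × (-1, -2, -5) = (-13, 19, -5).
With w = (8, -4, 3) − (-8, 3, -6) = (16, -7, 9), w · n = -386.
Since n ≠ 0 the lines are not parallel, and w · n = -386 ≠ 0 so they do not intersect; hence they are skew.
Distance = |w · n| / |n| = |-386| / √555 ≈ 16.385.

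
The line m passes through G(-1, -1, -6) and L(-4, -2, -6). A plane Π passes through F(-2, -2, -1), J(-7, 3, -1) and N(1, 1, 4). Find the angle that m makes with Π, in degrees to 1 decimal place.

43.0

A direction vector for m is L − G = (-3, -1, 0).
FJ = (-5, 5, 0), FN = (3, 3, 5); a normal to Π is FJ × FN = (25, 25, -30).
Using F: Π has equation 25x + 25y - 30z = -70.
sin θ = |n·v| / (|n||v|) = |-100| / (√2150 · √10) = 0.68199.
θ ≈ 43.0°.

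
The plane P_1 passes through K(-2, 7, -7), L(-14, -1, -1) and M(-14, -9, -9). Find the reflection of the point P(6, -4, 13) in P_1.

KL = (-12, -8, 6), KM = (-12, -16, -2); a normal to P_1 is KL × KM = (112, -96, 96).
Using K: P_1 has equation 112x - 96y + 96z = -1568.
λ = (n·P − d)/|n|² = (2304 − (-1568))/30976 = 1/8.
Reflection = P − 2λn = (6, -4, 13) − (1/4)·(112, -96, 96) = (-22, 20, -11).

(-22, 20, -11)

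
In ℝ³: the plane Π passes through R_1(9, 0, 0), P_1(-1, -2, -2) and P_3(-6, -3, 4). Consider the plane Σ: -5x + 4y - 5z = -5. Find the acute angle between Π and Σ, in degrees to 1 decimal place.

R_1P_1 = (-10, -2, -2), R_1P_3 = (-15, -3, 4); a normal to Π is R_1P_1 × R_1P_3 = (-14, 70, 0).
Using R_1: Π has equation -14x + 70y = -126.
cos θ = |n₁·n₂| / (|n₁||n₂|) = |350| / (√5096 · √66).
θ = arccos(0.60351) ≈ 52.9°.

52.9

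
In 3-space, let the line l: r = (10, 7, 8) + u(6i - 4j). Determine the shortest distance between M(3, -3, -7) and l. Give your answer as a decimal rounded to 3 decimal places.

19.337

Taking (10, 7, 8) on l with direction v = (6, -4, 0): w = M − (10, 7, 8) = (-7, -10, -15), and w × v = (-60, -90, 88).
Distance = |w × v| / |v| = √19444 / √52 ≈ 19.337.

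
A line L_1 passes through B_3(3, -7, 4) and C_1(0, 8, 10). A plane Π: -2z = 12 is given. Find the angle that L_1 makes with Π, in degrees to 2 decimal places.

21.42

A direction vector for L_1 is C_1 − B_3 = (-3, 15, 6).
sin θ = |n·v| / (|n||v|) = |-12| / (√4 · √270) = 0.36515.
θ ≈ 21.42°.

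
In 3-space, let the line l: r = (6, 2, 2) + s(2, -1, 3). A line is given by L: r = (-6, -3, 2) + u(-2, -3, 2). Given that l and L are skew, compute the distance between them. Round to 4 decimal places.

2.3296

Common perpendicular direction n = (2, -1, 3) × (-2, -3, 2) = (7, -10, -8).
With w = (-6, -3, 2) − (6, 2, 2) = (-12, -5, 0), w · n = -34.
Distance = |w · n| / |n| = |-34| / √213 ≈ 2.3296.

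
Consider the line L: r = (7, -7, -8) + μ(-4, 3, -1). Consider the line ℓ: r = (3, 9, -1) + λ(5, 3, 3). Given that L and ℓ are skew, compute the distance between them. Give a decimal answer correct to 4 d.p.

Common perpendicular direction n = (-4, 3, -1) × (5, 3, 3) = (12, 7, -27).
With w = (3, 9, -1) − (7, -7, -8) = (-4, 16, 7), w · n = -125.
Distance = |w · n| / |n| = |-125| / √922 ≈ 4.1167.

4.1167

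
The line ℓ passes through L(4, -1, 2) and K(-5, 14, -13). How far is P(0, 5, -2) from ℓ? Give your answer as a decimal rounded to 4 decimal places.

1.6874

A direction vector for ℓ is K − L = (-9, 15, -15).
Taking (4, -1, 2) on ℓ with direction v = (-9, 15, -15): w = P − (4, -1, 2) = (-4, 6, -4), and w × v = (-30, -24, -6).
Distance = |w × v| / |v| = √1512 / √531 ≈ 1.6874.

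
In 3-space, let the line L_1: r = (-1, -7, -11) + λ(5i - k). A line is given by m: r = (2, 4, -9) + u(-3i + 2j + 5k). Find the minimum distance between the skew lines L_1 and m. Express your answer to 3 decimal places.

8.908

Common perpendicular direction n = (5, 0, -1) × (-3, 2, 5) = (2, -22, 10).
With w = (2, 4, -9) − (-1, -7, -11) = (3, 11, 2), w · n = -216.
Distance = |w · n| / |n| = |-216| / √588 ≈ 8.908.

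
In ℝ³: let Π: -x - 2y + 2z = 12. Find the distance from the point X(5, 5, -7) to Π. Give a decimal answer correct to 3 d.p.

n·X − d = (-1)·(5) + (-2)·(5) + (2)·(-7) − 12 = -41; |n| = √9.
Distance = |-41| / √9 = 41/√9 ≈ 13.667.

13.667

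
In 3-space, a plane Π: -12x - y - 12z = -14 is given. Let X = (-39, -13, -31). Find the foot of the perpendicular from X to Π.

Foot = X − λn with λ = (n·X − d)/|n|² = (853 − (-14))/289 = 3.
Foot = (-39, -13, -31) − 3·(-12, -1, -12) = (-3, -10, 5).

(-3, -10, 5)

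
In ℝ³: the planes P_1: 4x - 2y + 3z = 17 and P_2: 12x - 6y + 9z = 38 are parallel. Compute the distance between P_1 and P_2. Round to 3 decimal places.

0.805

Rescale P_2 by 1/3: 4x - 2y + 3z = 38/3. Then distance = |17 − (38/3)| / √29 ≈ 0.805.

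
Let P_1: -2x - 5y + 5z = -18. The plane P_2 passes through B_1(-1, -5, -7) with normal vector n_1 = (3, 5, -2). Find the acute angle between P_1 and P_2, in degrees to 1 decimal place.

P_2: n_1·r = n_1·B_1 gives 3x + 5y - 2z = -14.
cos θ = |n₁·n₂| / (|n₁||n₂|) = |-41| / (√54 · √38).
θ = arccos(0.90510) ≈ 25.2°.

25.2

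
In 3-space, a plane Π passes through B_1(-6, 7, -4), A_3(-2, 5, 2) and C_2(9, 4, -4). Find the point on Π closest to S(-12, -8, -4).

(-9, 7, -1)

B_1A_3 = (4, -2, 6), B_1C_2 = (15, -3, 0); a normal to Π is B_1A_3 × B_1C_2 = (18, 90, 18).
Using B_1: Π has equation 18x + 90y + 18z = 450.
Foot = S − λn with λ = (n·S − d)/|n|² = (-1008 − 450)/8748 = -1/6.
Foot = (-12, -8, -4) − (-1/6)·(18, 90, 18) = (-9, 7, -1).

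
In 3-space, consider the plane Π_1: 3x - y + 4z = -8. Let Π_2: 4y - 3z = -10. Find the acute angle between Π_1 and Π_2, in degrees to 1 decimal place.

51.1

cos θ = |n₁·n₂| / (|n₁||n₂|) = |-16| / (√26 · √25).
θ = arccos(0.62757) ≈ 51.1°.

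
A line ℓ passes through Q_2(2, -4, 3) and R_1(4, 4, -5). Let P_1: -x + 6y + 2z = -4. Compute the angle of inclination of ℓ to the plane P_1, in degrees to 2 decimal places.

24.07

A direction vector for ℓ is R_1 − Q_2 = (2, 8, -8).
sin θ = |n·v| / (|n||v|) = |30| / (√41 · √132) = 0.40780.
θ ≈ 24.07°.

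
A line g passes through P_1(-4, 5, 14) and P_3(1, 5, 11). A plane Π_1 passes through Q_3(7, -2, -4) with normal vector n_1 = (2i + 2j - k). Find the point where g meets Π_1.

(6, 5, 8)

A direction vector for g is P_3 − P_1 = (5, 0, -3).
Π_1: n_1·r = n_1·Q_3 gives 2x + 2y - z = 14.
Substitute r = (-4, 5, 14) + t(5, 0, -3) into the plane: -12 + 13t = 14, so t = 2.
Intersection: (-4, 5, 14) + 2·(5, 0, -3) = (6, 5, 8).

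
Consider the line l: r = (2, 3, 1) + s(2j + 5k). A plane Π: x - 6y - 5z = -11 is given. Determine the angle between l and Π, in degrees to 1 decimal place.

sin θ = |n·v| / (|n||v|) = |-37| / (√62 · √29) = 0.87258.
θ ≈ 60.8°.

60.8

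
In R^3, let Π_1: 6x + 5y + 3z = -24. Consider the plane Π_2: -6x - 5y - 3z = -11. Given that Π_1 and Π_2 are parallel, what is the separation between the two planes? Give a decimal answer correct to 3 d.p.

4.183

Rescale Π_2 by 1/(-1): 6x + 5y + 3z = 11. Then distance = |-24 − 11| / √70 ≈ 4.183.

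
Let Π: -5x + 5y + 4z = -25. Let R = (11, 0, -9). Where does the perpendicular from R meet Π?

(6, 5, -5)

Foot = R − λn with λ = (n·R − d)/|n|² = (-91 − (-25))/66 = -1.
Foot = (11, 0, -9) − (-1)·(-5, 5, 4) = (6, 5, -5).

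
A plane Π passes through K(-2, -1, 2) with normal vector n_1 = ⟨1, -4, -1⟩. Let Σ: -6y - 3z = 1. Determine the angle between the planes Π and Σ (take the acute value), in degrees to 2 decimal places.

Π: n_1·r = n_1·K gives x - 4y - z = 0.
cos θ = |n₁·n₂| / (|n₁||n₂|) = |27| / (√18 · √45).
θ = arccos(0.94868) ≈ 18.43°.

18.43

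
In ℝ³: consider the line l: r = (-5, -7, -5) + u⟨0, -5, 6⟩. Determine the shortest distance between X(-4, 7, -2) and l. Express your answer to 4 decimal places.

12.7150

Taking (-5, -7, -5) on l with direction v = (0, -5, 6): w = X − (-5, -7, -5) = (1, 14, 3), and w × v = (99, -6, -5).
Distance = |w × v| / |v| = √9862 / √61 ≈ 12.7150.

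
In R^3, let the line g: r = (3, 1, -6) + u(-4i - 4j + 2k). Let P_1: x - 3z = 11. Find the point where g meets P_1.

(-1, -3, -4)

Substitute r = (3, 1, -6) + t(-4, -4, 2) into the plane: 21 + (-10)t = 11, so t = 1.
Intersection: (3, 1, -6) + 1·(-4, -4, 2) = (-1, -3, -4).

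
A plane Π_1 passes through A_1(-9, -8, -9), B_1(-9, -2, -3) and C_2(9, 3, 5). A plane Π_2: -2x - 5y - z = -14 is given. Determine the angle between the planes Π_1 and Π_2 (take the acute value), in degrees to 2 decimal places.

A_1B_1 = (0, 6, 6), A_1C_2 = (18, 11, 14); a normal to Π_1 is A_1B_1 × A_1C_2 = (18, 108, -108).
Using A_1: Π_1 has equation 18x + 108y - 108z = -54.
cos θ = |n₁·n₂| / (|n₁||n₂|) = |-468| / (√23652 · √30).
θ = arccos(0.55559) ≈ 56.25°.

56.25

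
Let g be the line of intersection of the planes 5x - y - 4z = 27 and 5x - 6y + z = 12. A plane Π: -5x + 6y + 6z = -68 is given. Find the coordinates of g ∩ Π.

Direction of g: (5, -1, -4) × (5, -6, 1) = (-25, -25, -25).
A point on g: solving the two plane equations with x = 3 gives (3, 0, -3).
Substitute r = (3, 0, -3) + t(-25, -25, -25) into the plane: -33 + (-175)t = -68, so t = 1/5.
Intersection: (3, 0, -3) + (1/5)·(-25, -25, -25) = (-2, -5, -8).

(-2, -5, -8)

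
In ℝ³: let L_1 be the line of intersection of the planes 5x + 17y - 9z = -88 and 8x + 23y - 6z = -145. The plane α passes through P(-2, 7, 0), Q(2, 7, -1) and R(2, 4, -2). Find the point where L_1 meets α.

Direction of L_1: (5, 17, -9) × (8, 23, -6) = (105, -42, -21).
A point on L_1: solving the two plane equations with x = -16 gives (-16, -1, -1).
PQ = (4, 0, -1), PR = (4, -3, -2); a normal to α is PQ × PR = (-3, 4, -12).
Using P: α has equation -3x + 4y - 12z = 34.
Substitute r = (-16, -1, -1) + t(105, -42, -21) into the plane: 56 + (-231)t = 34, so t = 2/21.
Intersection: (-16, -1, -1) + (2/21)·(105, -42, -21) = (-6, -5, -3).

(-6, -5, -3)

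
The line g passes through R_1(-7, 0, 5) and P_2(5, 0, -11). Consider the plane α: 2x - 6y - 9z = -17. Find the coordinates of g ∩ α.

A direction vector for g is P_2 − R_1 = (12, 0, -16).
Substitute r = (-7, 0, 5) + t(12, 0, -16) into the plane: -59 + 168t = -17, so t = 1/4.
Intersection: (-7, 0, 5) + (1/4)·(12, 0, -16) = (-4, 0, 1).

(-4, 0, 1)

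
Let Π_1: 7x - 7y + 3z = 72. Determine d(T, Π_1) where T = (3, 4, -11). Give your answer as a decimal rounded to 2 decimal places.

10.83

n·T − d = (7)·(3) + (-7)·(4) + (3)·(-11) − 72 = -112; |n| = √107.
Distance = |-112| / √107 = 112/√107 ≈ 10.83.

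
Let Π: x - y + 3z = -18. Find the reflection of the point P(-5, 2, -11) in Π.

λ = (n·P − d)/|n|² = (-40 − (-18))/11 = -2.
Reflection = P − 2λn = (-5, 2, -11) − (-4)·(1, -1, 3) = (-1, -2, 1).

(-1, -2, 1)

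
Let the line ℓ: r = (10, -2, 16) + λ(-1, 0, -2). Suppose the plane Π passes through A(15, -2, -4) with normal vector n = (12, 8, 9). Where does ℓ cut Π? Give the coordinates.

(6, -2, 8)

Π: n·r = n·A gives 12x + 8y + 9z = 128.
Substitute r = (10, -2, 16) + t(-1, 0, -2) into the plane: 248 + (-30)t = 128, so t = 4.
Intersection: (10, -2, 16) + 4·(-1, 0, -2) = (6, -2, 8).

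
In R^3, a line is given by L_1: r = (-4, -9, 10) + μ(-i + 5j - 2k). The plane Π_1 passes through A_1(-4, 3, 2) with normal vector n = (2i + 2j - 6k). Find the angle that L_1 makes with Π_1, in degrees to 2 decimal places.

33.40

Π_1: n·r = n·A_1 gives 2x + 2y - 6z = -14.
sin θ = |n·v| / (|n||v|) = |20| / (√44 · √30) = 0.55048.
θ ≈ 33.40°.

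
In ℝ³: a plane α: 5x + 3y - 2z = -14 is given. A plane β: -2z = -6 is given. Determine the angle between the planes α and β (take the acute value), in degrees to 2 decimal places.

cos θ = |n₁·n₂| / (|n₁||n₂|) = |4| / (√38 · √4).
θ = arccos(0.32444) ≈ 71.07°.

71.07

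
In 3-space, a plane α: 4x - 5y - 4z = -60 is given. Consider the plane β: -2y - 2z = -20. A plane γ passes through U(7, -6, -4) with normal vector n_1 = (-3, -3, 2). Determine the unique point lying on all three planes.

γ: n_1·r = n_1·U gives -3x - 3y + 2z = -11.
Solving the 3×3 linear system 4x - 5y - 4z = -60, -2y - 2z = -20, -3x - 3y + 2z = -11 (e.g. by elimination or Cramer's rule, determinant = -46) gives (-3, 8, 2).

(-3, 8, 2)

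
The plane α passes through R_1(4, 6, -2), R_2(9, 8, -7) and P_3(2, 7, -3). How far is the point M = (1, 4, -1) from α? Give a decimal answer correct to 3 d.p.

R_1R_2 = (5, 2, -5), R_1P_3 = (-2, 1, -1); a normal to α is R_1R_2 × R_1P_3 = (3, 15, 9).
Using R_1: α has equation 3x + 15y + 9z = 84.
n·M − d = (3)·(1) + (15)·(4) + (9)·(-1) − 84 = -30; |n| = √315.
Distance = |-30| / √315 = 30/√315 ≈ 1.690.

1.690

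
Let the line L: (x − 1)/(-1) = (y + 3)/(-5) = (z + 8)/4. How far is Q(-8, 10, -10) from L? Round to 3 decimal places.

L has direction (-1, -5, 4) through (1, -3, -8).
Taking (1, -3, -8) on L with direction v = (-1, -5, 4): w = Q − (1, -3, -8) = (-9, 13, -2), and w × v = (42, 38, 58).
Distance = |w × v| / |v| = √6572 / √42 ≈ 12.509.

12.509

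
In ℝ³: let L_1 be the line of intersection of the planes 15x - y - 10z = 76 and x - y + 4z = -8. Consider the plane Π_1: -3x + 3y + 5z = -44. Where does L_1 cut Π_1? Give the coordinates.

Direction of L_1: (15, -1, -10) × (1, -1, 4) = (-14, -70, -14).
A point on L_1: solving the two plane equations with x = 6 gives (6, 14, 0).
Substitute r = (6, 14, 0) + t(-14, -70, -14) into the plane: 24 + (-238)t = -44, so t = 2/7.
Intersection: (6, 14, 0) + (2/7)·(-14, -70, -14) = (2, -6, -4).

(2, -6, -4)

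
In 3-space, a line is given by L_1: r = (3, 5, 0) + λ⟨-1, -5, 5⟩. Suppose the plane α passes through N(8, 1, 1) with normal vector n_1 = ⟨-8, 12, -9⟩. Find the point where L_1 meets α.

(2, 0, 5)

α: n_1·r = n_1·N gives -8x + 12y - 9z = -61.
Substitute r = (3, 5, 0) + t(-1, -5, 5) into the plane: 36 + (-97)t = -61, so t = 1.
Intersection: (3, 5, 0) + 1·(-1, -5, 5) = (2, 0, 5).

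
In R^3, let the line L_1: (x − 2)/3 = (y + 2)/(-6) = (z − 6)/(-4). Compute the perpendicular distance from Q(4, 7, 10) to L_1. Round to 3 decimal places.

L_1 has direction (3, -6, -4) through (2, -2, 6).
Taking (2, -2, 6) on L_1 with direction v = (3, -6, -4): w = Q − (2, -2, 6) = (2, 9, 4), and w × v = (-12, 20, -39).
Distance = |w × v| / |v| = √2065 / √61 ≈ 5.818.

5.818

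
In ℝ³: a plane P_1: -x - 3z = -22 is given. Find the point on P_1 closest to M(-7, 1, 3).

Foot = M − λn with λ = (n·M − d)/|n|² = (-2 − (-22))/10 = 2.
Foot = (-7, 1, 3) − 2·(-1, 0, -3) = (-5, 1, 9).

(-5, 1, 9)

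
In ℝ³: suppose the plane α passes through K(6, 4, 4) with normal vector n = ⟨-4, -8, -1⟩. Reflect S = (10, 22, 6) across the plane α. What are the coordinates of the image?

α: n·r = n·K gives -4x - 8y - z = -60.
λ = (n·S − d)/|n|² = (-222 − (-60))/81 = -2.
Reflection = S − 2λn = (10, 22, 6) − (-4)·(-4, -8, -1) = (-6, -10, 2).

(-6, -10, 2)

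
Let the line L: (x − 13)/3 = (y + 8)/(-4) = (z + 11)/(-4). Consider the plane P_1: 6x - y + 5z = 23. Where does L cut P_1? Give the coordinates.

(1, 8, 5)

L has direction (3, -4, -4) through (13, -8, -11).
Substitute r = (13, -8, -11) + t(3, -4, -4) into the plane: 31 + 2t = 23, so t = -4.
Intersection: (13, -8, -11) + (-4)·(3, -4, -4) = (1, 8, 5).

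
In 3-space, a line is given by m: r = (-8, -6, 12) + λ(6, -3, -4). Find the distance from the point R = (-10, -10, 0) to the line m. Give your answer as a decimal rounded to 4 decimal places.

Taking (-8, -6, 12) on m with direction v = (6, -3, -4): w = R − (-8, -6, 12) = (-2, -4, -12), and w × v = (-20, -80, 30).
Distance = |w × v| / |v| = √7700 / √61 ≈ 11.2352.

11.2352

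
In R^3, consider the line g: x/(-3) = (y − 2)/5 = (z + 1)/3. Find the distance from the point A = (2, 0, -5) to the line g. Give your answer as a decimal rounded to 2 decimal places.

g has direction (-3, 5, 3) through (0, 2, -1).
Taking (0, 2, -1) on g with direction v = (-3, 5, 3): w = A − (0, 2, -1) = (2, -2, -4), and w × v = (14, 6, 4).
Distance = |w × v| / |v| = √248 / √43 ≈ 2.40.

2.40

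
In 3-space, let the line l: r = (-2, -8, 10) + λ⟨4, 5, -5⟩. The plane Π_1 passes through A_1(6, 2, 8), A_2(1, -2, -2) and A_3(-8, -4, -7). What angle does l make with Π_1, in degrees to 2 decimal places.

53.13

A_1A_2 = (-5, -4, -10), A_1A_3 = (-14, -6, -15); a normal to Π_1 is A_1A_2 × A_1A_3 = (0, 65, -26).
Using A_1: Π_1 has equation 65y - 26z = -78.
sin θ = |n·v| / (|n||v|) = |455| / (√4901 · √66) = 0.80001.
θ ≈ 53.13°.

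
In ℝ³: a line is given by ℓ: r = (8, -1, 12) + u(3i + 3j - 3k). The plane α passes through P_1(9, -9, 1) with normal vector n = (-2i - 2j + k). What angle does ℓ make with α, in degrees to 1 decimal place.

74.2

α: n·r = n·P_1 gives -2x - 2y + z = 1.
sin θ = |n·v| / (|n||v|) = |-15| / (√9 · √27) = 0.96225.
θ ≈ 74.2°.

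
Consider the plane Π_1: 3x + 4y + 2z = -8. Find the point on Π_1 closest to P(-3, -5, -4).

(0, -1, -2)

Foot = P − λn with λ = (n·P − d)/|n|² = (-37 − (-8))/29 = -1.
Foot = (-3, -5, -4) − (-1)·(3, 4, 2) = (0, -1, -2).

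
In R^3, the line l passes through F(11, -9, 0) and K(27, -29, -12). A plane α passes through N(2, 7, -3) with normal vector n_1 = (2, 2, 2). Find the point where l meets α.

(7, -4, 3)

A direction vector for l is K − F = (16, -20, -12).
α: n_1·r = n_1·N gives 2x + 2y + 2z = 12.
Substitute r = (11, -9, 0) + t(16, -20, -12) into the plane: 4 + (-32)t = 12, so t = -1/4.
Intersection: (11, -9, 0) + (-1/4)·(16, -20, -12) = (7, -4, 3).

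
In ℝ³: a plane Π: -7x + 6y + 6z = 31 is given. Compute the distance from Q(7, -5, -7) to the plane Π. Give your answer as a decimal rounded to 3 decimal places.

13.818

n·Q − d = (-7)·(7) + (6)·(-5) + (6)·(-7) − 31 = -152; |n| = √121.
Distance = |-152| / √121 = 152/√121 ≈ 13.818.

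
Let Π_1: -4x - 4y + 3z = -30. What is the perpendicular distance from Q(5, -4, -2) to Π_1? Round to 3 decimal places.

3.123

n·Q − d = (-4)·(5) + (-4)·(-4) + (3)·(-2) − (-30) = 20; |n| = √41.
Distance = |20| / √41 = 20/√41 ≈ 3.123.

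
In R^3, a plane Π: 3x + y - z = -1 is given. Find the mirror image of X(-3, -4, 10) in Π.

λ = (n·X − d)/|n|² = (-23 − (-1))/11 = -2.
Reflection = X − 2λn = (-3, -4, 10) − (-4)·(3, 1, -1) = (9, 0, 6).

(9, 0, 6)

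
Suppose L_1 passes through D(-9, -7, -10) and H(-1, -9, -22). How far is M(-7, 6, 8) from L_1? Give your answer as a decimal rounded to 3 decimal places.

16.002

A direction vector for L_1 is H − D = (8, -2, -12).
Taking (-9, -7, -10) on L_1 with direction v = (8, -2, -12): w = M − (-9, -7, -10) = (2, 13, 18), and w × v = (-120, 168, -108).
Distance = |w × v| / |v| = √54288 / √212 ≈ 16.002.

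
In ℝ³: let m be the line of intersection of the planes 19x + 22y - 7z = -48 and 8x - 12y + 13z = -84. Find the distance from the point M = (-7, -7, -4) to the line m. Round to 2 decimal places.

Direction of m: (19, 22, -7) × (8, -12, 13) = (202, -303, -404).
A point on m: solving the two plane equations with x = -6 gives (-6, 3, 0).
Taking (-6, 3, 0) on m with direction v = (202, -303, -404): w = M − (-6, 3, 0) = (-1, -10, -4), and w × v = (2828, -1212, 2323).
Distance = |w × v| / |v| = √14862857 / √295829 ≈ 7.09.

7.09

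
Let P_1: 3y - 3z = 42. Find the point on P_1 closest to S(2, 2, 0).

(2, 8, -6)

Foot = S − λn with λ = (n·S − d)/|n|² = (6 − 42)/18 = -2.
Foot = (2, 2, 0) − (-2)·(0, 3, -3) = (2, 8, -6).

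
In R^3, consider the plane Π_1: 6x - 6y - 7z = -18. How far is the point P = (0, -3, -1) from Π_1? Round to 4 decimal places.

n·P − d = (6)·(0) + (-6)·(-3) + (-7)·(-1) − (-18) = 43; |n| = √121.
Distance = |43| / √121 = 43/√121 ≈ 3.9091.

3.9091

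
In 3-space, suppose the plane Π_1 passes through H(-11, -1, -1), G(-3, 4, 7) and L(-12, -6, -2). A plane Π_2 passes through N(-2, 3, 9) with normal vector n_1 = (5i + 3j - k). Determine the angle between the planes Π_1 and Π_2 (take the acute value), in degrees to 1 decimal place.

HG = (8, 5, 8), HL = (-1, -5, -1); a normal to Π_1 is HG × HL = (35, 0, -35).
Using H: Π_1 has equation 35x - 35z = -350.
Π_2: n_1·r = n_1·N gives 5x + 3y - z = -10.
cos θ = |n₁·n₂| / (|n₁||n₂|) = |210| / (√2450 · √35).
θ = arccos(0.71714) ≈ 44.2°.

44.2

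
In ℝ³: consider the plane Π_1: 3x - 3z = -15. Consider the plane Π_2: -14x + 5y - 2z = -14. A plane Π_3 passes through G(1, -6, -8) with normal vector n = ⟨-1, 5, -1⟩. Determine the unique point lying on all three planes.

(-1, -4, 4)

Π_3: n·r = n·G gives -x + 5y - z = -23.
Solving the 3×3 linear system 3x - 3z = -15, -14x + 5y - 2z = -14, -x + 5y - z = -23 (e.g. by elimination or Cramer's rule, determinant = 210) gives (-1, -4, 4).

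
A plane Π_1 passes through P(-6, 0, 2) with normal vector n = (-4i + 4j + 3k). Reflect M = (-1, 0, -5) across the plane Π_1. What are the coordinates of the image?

(-9, 8, 1)

Π_1: n·r = n·P gives -4x + 4y + 3z = 30.
λ = (n·M − d)/|n|² = (-11 − 30)/41 = -1.
Reflection = M − 2λn = (-1, 0, -5) − (-2)·(-4, 4, 3) = (-9, 8, 1).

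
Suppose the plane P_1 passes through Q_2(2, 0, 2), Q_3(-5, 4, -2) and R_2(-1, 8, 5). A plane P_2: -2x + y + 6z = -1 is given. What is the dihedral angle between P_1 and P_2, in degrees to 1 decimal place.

45.0

Q_2Q_3 = (-7, 4, -4), Q_2R_2 = (-3, 8, 3); a normal to P_1 is Q_2Q_3 × Q_2R_2 = (44, 33, -44).
Using Q_2: P_1 has equation 44x + 33y - 44z = 0.
cos θ = |n₁·n₂| / (|n₁||n₂|) = |-319| / (√4961 · √41).
θ = arccos(0.70732) ≈ 45.0°.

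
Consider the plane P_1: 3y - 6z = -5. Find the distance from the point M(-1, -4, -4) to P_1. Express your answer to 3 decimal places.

2.534

n·M − d = (0)·(-1) + (3)·(-4) + (-6)·(-4) − (-5) = 17; |n| = √45.
Distance = |17| / √45 = 17/√45 ≈ 2.534.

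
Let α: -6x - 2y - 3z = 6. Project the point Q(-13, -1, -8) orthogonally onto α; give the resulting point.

(-1, 3, -2)

Foot = Q − λn with λ = (n·Q − d)/|n|² = (104 − 6)/49 = 2.
Foot = (-13, -1, -8) − 2·(-6, -2, -3) = (-1, 3, -2).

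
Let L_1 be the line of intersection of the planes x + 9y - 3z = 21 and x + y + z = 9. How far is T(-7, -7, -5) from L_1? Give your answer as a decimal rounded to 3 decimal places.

16.213

Direction of L_1: (1, 9, -3) × (1, 1, 1) = (12, -4, -8).
A point on L_1: solving the two plane equations with x = -3 gives (-3, 5, 7).
Taking (-3, 5, 7) on L_1 with direction v = (12, -4, -8): w = T − (-3, 5, 7) = (-4, -12, -12), and w × v = (48, -176, 160).
Distance = |w × v| / |v| = √58880 / √224 ≈ 16.213.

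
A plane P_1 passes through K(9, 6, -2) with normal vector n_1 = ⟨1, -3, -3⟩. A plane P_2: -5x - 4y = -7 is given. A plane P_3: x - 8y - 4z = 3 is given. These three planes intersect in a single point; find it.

P_1: n_1·r = n_1·K gives x - 3y - 3z = -3.
Solving the 3×3 linear system x - 3y - 3z = -3, -5x - 4y = -7, x - 8y - 4z = 3 (e.g. by elimination or Cramer's rule, determinant = -56) gives (3, -2, 4).

(3, -2, 4)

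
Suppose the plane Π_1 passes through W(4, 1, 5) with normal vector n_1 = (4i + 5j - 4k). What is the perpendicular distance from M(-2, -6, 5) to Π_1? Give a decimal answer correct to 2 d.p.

Π_1: n_1·r = n_1·W gives 4x + 5y - 4z = 1.
n·M − d = (4)·(-2) + (5)·(-6) + (-4)·(5) − 1 = -59; |n| = √57.
Distance = |-59| / √57 = 59/√57 ≈ 7.81.

7.81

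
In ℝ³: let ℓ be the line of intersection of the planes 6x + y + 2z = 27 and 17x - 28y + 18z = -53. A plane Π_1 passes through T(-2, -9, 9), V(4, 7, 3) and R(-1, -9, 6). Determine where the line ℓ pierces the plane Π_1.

Direction of ℓ: (6, 1, 2) × (17, -28, 18) = (74, -74, -185).
A point on ℓ: solving the two plane equations with x = -1 gives (-1, 9, 12).
TV = (6, 16, -6), TR = (1, 0, -3); a normal to Π_1 is TV × TR = (-48, 12, -16).
Using T: Π_1 has equation -48x + 12y - 16z = -156.
Substitute r = (-1, 9, 12) + t(74, -74, -185) into the plane: -36 + (-1480)t = -156, so t = 3/37.
Intersection: (-1, 9, 12) + (3/37)·(74, -74, -185) = (5, 3, -3).

(5, 3, -3)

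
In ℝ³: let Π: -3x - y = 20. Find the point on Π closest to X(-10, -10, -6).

(-4, -8, -6)

Foot = X − λn with λ = (n·X − d)/|n|² = (40 − 20)/10 = 2.
Foot = (-10, -10, -6) − 2·(-3, -1, 0) = (-4, -8, -6).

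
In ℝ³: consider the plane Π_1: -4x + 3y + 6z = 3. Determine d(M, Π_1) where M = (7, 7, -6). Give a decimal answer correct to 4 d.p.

5.8897

n·M − d = (-4)·(7) + (3)·(7) + (6)·(-6) − 3 = -46; |n| = √61.
Distance = |-46| / √61 = 46/√61 ≈ 5.8897.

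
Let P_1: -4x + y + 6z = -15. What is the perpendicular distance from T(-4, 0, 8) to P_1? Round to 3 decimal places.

10.851

n·T − d = (-4)·(-4) + (1)·(0) + (6)·(8) − (-15) = 79; |n| = √53.
Distance = |79| / √53 = 79/√53 ≈ 10.851.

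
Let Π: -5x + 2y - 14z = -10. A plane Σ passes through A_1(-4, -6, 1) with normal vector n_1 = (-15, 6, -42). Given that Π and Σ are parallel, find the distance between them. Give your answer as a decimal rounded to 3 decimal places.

0.267

Σ: n_1·r = n_1·A_1 gives -15x + 6y - 42z = -18.
Rescale Σ by 1/3: -5x + 2y - 14z = -6. Then distance = |-10 − (-6)| / √225 ≈ 0.267.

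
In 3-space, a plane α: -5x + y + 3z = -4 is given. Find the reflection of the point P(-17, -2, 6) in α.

λ = (n·P − d)/|n|² = (101 − (-4))/35 = 3.
Reflection = P − 2λn = (-17, -2, 6) − 6·(-5, 1, 3) = (13, -8, -12).

(13, -8, -12)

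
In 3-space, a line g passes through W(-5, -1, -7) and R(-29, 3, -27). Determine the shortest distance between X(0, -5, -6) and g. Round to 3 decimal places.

4.179

A direction vector for g is R − W = (-24, 4, -20).
Taking (-5, -1, -7) on g with direction v = (-24, 4, -20): w = X − (-5, -1, -7) = (5, -4, 1), and w × v = (76, 76, -76).
Distance = |w × v| / |v| = √17328 / √992 ≈ 4.179.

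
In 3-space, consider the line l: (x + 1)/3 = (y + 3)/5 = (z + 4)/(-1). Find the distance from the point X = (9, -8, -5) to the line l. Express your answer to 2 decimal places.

l has direction (3, 5, -1) through (-1, -3, -4).
Taking (-1, -3, -4) on l with direction v = (3, 5, -1): w = X − (-1, -3, -4) = (10, -5, -1), and w × v = (10, 7, 65).
Distance = |w × v| / |v| = √4374 / √35 ≈ 11.18.

11.18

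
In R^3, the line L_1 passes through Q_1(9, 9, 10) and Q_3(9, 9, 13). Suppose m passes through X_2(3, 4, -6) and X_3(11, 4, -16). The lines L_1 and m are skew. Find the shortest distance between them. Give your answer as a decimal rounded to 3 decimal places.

5.000

A direction vector for L_1 is Q_3 − Q_1 = (0, 0, 3).
A direction vector for m is X_3 − X_2 = (8, 0, -10).
Common perpendicular direction n = (0, 0, 3) × (8, 0, -10) = (0, 24, 0).
With w = (3, 4, -6) − (9, 9, 10) = (-6, -5, -16), w · n = -120.
Distance = |w · n| / |n| = |-120| / √576 ≈ 5.000.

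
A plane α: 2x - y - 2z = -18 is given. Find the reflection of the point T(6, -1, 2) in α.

(-6, 5, 14)

λ = (n·T − d)/|n|² = (9 − (-18))/9 = 3.
Reflection = T − 2λn = (6, -1, 2) − 6·(2, -1, -2) = (-6, 5, 14).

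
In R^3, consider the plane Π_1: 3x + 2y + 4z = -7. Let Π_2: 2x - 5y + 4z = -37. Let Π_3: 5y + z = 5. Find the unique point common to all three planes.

Solving the 3×3 linear system 3x + 2y + 4z = -7, 2x - 5y + 4z = -37, 5y + z = 5 (e.g. by elimination or Cramer's rule, determinant = -39) gives (9, 3, -10).

(9, 3, -10)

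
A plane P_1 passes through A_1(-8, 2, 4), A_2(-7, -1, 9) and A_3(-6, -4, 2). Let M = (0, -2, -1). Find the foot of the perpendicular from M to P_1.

(-6, -4, -1)

A_1A_2 = (1, -3, 5), A_1A_3 = (2, -6, -2); a normal to P_1 is A_1A_2 × A_1A_3 = (36, 12, 0).
Using A_1: P_1 has equation 36x + 12y = -264.
Foot = M − λn with λ = (n·M − d)/|n|² = (-24 − (-264))/1440 = 1/6.
Foot = (0, -2, -1) − (1/6)·(36, 12, 0) = (-6, -4, -1).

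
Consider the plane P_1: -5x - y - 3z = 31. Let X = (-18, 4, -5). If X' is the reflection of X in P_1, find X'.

λ = (n·X − d)/|n|² = (101 − 31)/35 = 2.
Reflection = X − 2λn = (-18, 4, -5) − 4·(-5, -1, -3) = (2, 8, 7).

(2, 8, 7)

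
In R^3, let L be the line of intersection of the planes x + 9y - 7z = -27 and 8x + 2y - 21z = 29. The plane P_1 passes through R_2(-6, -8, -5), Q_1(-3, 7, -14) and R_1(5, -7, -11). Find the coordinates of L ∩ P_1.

(-8, -6, -5)

Direction of L: (1, 9, -7) × (8, 2, -21) = (-175, -35, -70).
A point on L: solving the two plane equations with x = 7 gives (7, -3, 1).
R_2Q_1 = (3, 15, -9), R_2R_1 = (11, 1, -6); a normal to P_1 is R_2Q_1 × R_2R_1 = (-81, -81, -162).
Using R_2: P_1 has equation -81x - 81y - 162z = 1944.
Substitute r = (7, -3, 1) + t(-175, -35, -70) into the plane: -486 + 28350t = 1944, so t = 3/35.
Intersection: (7, -3, 1) + (3/35)·(-175, -35, -70) = (-8, -6, -5).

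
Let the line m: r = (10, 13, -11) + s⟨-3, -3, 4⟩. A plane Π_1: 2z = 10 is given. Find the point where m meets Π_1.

Substitute r = (10, 13, -11) + t(-3, -3, 4) into the plane: -22 + 8t = 10, so t = 4.
Intersection: (10, 13, -11) + 4·(-3, -3, 4) = (-2, 1, 5).

(-2, 1, 5)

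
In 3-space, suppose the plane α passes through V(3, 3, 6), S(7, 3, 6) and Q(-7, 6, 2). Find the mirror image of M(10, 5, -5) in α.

(10, 13, 1)

VS = (4, 0, 0), VQ = (-10, 3, -4); a normal to α is VS × VQ = (0, 16, 12).
Using V: α has equation 16y + 12z = 120.
λ = (n·M − d)/|n|² = (20 − 120)/400 = -1/4.
Reflection = M − 2λn = (10, 5, -5) − (-1/2)·(0, 16, 12) = (10, 13, 1).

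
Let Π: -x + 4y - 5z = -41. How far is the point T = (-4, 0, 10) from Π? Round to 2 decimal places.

n·T − d = (-1)·(-4) + (4)·(0) + (-5)·(10) − (-41) = -5; |n| = √42.
Distance = |-5| / √42 = 5/√42 ≈ 0.77.

0.77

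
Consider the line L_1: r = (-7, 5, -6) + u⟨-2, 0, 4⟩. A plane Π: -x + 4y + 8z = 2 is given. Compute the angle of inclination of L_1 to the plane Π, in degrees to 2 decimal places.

57.64

sin θ = |n·v| / (|n||v|) = |34| / (√81 · √20) = 0.84474.
θ ≈ 57.64°.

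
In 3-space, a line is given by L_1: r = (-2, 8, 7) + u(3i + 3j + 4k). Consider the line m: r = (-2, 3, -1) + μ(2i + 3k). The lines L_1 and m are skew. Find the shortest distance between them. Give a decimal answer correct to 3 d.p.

4.879

Common perpendicular direction n = (3, 3, 4) × (2, 0, 3) = (9, -1, -6).
With w = (-2, 3, -1) − (-2, 8, 7) = (0, -5, -8), w · n = 53.
Distance = |w · n| / |n| = |53| / √118 ≈ 4.879.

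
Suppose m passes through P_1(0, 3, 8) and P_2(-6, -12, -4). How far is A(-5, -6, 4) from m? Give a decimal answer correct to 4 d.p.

3.1588

A direction vector for m is P_2 − P_1 = (-6, -15, -12).
Taking (0, 3, 8) on m with direction v = (-6, -15, -12): w = A − (0, 3, 8) = (-5, -9, -4), and w × v = (48, -36, 21).
Distance = |w × v| / |v| = √4041 / √405 ≈ 3.1588.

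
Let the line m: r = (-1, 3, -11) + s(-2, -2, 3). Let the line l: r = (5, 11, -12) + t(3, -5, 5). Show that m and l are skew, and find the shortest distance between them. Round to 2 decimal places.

Common perpendicular direction n = (-2, -2, 3) × (3, -5, 5) = (5, 19, 16).
With w = (5, 11, -12) − (-1, 3, -11) = (6, 8, -1), w · n = 166.
Since n ≠ 0 the lines are not parallel, and w · n = 166 ≠ 0 so they do not intersect; hence they are skew.
Distance = |w · n| / |n| = |166| / √642 ≈ 6.55.

6.55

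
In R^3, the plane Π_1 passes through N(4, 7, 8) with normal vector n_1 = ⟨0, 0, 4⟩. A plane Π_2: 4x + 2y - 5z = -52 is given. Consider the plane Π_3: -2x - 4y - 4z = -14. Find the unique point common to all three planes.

(-1, -4, 8)

Π_1: n_1·r = n_1·N gives 4z = 32.
Solving the 3×3 linear system 4z = 32, 4x + 2y - 5z = -52, -2x - 4y - 4z = -14 (e.g. by elimination or Cramer's rule, determinant = -48) gives (-1, -4, 8).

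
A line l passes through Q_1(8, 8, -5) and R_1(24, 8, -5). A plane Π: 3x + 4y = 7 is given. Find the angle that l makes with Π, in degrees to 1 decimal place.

A direction vector for l is R_1 − Q_1 = (16, 0, 0).
sin θ = |n·v| / (|n||v|) = |48| / (√25 · √256) = 0.60000.
θ ≈ 36.9°.

36.9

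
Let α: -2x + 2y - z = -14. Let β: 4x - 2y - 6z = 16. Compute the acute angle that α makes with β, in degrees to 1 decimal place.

74.5

cos θ = |n₁·n₂| / (|n₁||n₂|) = |-6| / (√9 · √56).
θ = arccos(0.26726) ≈ 74.5°.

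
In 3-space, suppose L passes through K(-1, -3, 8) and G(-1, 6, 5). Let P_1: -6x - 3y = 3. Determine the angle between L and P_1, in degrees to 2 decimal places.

A direction vector for L is G − K = (0, 9, -3).
sin θ = |n·v| / (|n||v|) = |-27| / (√45 · √90) = 0.42426.
θ ≈ 25.10°.

25.10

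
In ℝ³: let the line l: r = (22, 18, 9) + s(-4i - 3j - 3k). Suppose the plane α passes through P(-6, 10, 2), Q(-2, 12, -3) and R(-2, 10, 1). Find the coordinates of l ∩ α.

PQ = (4, 2, -5), PR = (4, 0, -1); a normal to α is PQ × PR = (-2, -16, -8).
Using P: α has equation -2x - 16y - 8z = -164.
Substitute r = (22, 18, 9) + t(-4, -3, -3) into the plane: -404 + 80t = -164, so t = 3.
Intersection: (22, 18, 9) + 3·(-4, -3, -3) = (10, 9, 0).

(10, 9, 0)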